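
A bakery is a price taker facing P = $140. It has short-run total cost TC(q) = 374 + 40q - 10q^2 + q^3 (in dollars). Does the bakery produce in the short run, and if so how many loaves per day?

Produce at q = 10

Variable cost is VC = 40q - 10q^2 + q^3, so AVC = VC/q = 40 - 10q + q^2 and MC = dTC/dq = 40 - 20q + 3q^2.
AVC is minimized where dAVC/dq = -10 + 2q = 0, at q = 5; min AVC = 40 - 10·5 + 5^2 = $15.
P = $140 exceeds min AVC = $15, so the firm stays open.
Solving P = MC: -100 - 20q + 3q^2 = 0 ⇒ q = -10/3 or 10. On the upward-sloping branch, q* = 10.
Check: AVC at q = 10 is $40 ≤ P, so revenue covers variable cost.
Profit = P·q − TC = 140·10 − 774 = $626.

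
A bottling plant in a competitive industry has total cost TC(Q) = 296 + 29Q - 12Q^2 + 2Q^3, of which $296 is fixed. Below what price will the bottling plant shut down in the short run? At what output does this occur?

The shutdown price is the minimum of AVC. VC = 29Q - 12Q^2 + 2Q^3, so AVC = 29 - 12Q + 2Q^2.
At the minimum of AVC, MC = AVC. MC = 29 - 24Q + 6Q^2; setting MC = AVC gives 4Q^2 - 12Q = 0, so Q = 3. min AVC = 11.
The firm shuts down for any P below $11.

$11 per unit, at Q = 3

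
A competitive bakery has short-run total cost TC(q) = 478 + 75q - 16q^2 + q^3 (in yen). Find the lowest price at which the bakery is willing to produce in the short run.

The firm shuts down when price falls below the minimum of average variable cost. AVC = VC/q = 75 - 16q + q^2.
dAVC/dq = -16 + 2q = 0 gives q = 8. min AVC = 75 - 16·8 + 8^2 = 11.
For P < ¥11 the firm produces nothing.

¥11 per unit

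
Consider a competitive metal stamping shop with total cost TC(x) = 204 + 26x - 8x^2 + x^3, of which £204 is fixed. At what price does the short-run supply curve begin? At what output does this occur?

£10 per unit, at x = 4

The firm shuts down when price falls below the minimum of average variable cost. AVC = VC/x = 26 - 8x + x^2.
At the minimum of AVC, MC = AVC. MC = 26 - 16x + 3x^2; setting MC = AVC gives 2x^2 - 8x = 0, so x = 4. min AVC = 10.
For P < £10 the firm produces nothing.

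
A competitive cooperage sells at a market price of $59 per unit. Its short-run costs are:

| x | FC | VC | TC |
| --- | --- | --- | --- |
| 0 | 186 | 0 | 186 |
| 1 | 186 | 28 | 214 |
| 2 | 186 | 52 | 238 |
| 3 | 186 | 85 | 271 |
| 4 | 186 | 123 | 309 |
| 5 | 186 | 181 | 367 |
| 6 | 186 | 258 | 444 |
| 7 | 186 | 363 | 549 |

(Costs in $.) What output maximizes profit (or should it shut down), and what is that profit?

x = 5; profit = -$72

Compute π = P·x − TC at each output: x=0: -186; x=1: -155; x=2: -120; x=3: -94; x=4: -73; x=5: -72; x=6: -90; x=7: -136.
Profit is maximized at x = 5. AVC there is 181/5 = $36.20 ≤ P, so producing beats shutting down (which would give -$186).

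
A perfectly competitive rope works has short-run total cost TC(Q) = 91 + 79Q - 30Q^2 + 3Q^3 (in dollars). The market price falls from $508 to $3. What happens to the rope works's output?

MC = 79 - 60Q + 9Q^2; the shutdown threshold is min AVC = $4 (at Q = 5).
With P = $508 above the shutdown price, P = MC gives Q = 11.
At P = $3 < min AVC = $4, price no longer covers variable cost at any output, so the firm shuts down: Q = 0.

Output falls from 11 to 0 (the firm shuts down)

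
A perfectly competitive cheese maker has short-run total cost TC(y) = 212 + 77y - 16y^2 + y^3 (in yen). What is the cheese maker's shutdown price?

The shutdown price is the minimum of AVC. VC = 77y - 16y^2 + y^3, so AVC = 77 - 16y + y^2.
At the minimum of AVC, MC = AVC. MC = 77 - 32y + 3y^2; setting MC = AVC gives 2y^2 - 16y = 0, so y = 8. min AVC = 13.
The firm shuts down for any P below ¥13.

¥13 per unit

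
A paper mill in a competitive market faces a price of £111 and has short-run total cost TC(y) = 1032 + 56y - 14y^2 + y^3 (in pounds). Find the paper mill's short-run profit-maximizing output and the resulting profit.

AVC = 56 - 14y + y^2; min AVC = £7 at y = 7. Since P = £111 ≥ min AVC, the firm produces.
MC = 56 - 28y + 3y^2. Setting P = MC and taking the root on the rising branch gives y* = 11.
TR = 111·11 = 1221. TC = 1032 + 253 = 1285. Profit = 1221 − 1285 = -£64.
Shutting down would mean losing the fixed cost of £1032, so operating at a loss of £64 is better by £968.

Profit = -£64 at y = 11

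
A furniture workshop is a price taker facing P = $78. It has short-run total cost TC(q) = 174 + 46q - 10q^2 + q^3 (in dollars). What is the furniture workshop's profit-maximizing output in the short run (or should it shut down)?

Produce at q = 8

Strip out fixed cost: VC = 46q - 10q^2 + q^3. Then AVC = 46 - 10q + q^2 and MC = 46 - 20q + 3q^2.
AVC is minimized where dAVC/dq = -10 + 2q = 0, at q = 5; min AVC = 46 - 10·5 + 5^2 = $21.
Since P = $78 ≥ min AVC = $21, price covers variable cost and the firm should produce.
P = MC gives -32 - 20q + 3q^2 = 0, with roots -4/3 and 8. Take the larger (rising MC): q* = 8.
Check: AVC at q = 8 is $30 ≤ P, so revenue covers variable cost.
Profit = P·q − TC = 78·8 − 414 = $210.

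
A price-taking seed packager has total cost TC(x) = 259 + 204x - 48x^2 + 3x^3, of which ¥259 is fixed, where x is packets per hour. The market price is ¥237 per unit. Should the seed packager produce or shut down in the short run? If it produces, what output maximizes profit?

Variable cost is VC = 204x - 48x^2 + 3x^3, so AVC = VC/x = 204 - 48x + 3x^2 and MC = dTC/dx = 204 - 96x + 9x^2.
AVC is minimized where dAVC/dx = -48 + 6x = 0, at x = 8; min AVC = 204 - 48·8 + 3·8^2 = ¥12.
P = ¥237 exceeds min AVC = ¥12, so the firm stays open.
Solving P = MC: -33 - 96x + 9x^2 = 0 ⇒ x = -1/3 or 11. On the upward-sloping branch, x* = 11.
Check: AVC at x = 11 is ¥39 ≤ P, so revenue covers variable cost.
Profit = P·x − TC = 237·11 − 688 = ¥1919.

Produce at x = 11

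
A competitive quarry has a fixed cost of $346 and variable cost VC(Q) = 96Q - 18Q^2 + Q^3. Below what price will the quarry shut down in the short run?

$15 per unit

The shutdown price is the minimum of AVC. VC = 96Q - 18Q^2 + Q^3, so AVC = 96 - 18Q + Q^2.
dAVC/dQ = -18 + 2Q = 0 gives Q = 9. min AVC = 96 - 18·9 + 9^2 = 15.
For P < $15 the firm produces nothing.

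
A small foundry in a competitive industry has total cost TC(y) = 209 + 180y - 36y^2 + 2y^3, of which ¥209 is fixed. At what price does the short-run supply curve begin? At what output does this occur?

¥18 per unit, at y = 9

Short-run supply begins at min AVC. From VC = 180y - 36y^2 + 2y^3, AVC = 180 - 36y + 2y^2.
dAVC/dy = -36 + 4y = 0 gives y = 9. min AVC = 180 - 36·9 + 2·9^2 = 18.
For P < ¥18 the firm produces nothing.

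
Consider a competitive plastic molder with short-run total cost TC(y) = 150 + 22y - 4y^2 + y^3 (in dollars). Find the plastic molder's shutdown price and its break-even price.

Shutdown price = min AVC. AVC = 22 - 4y + y^2, with vertex at y = 2 and minimum $18.
ATC = 150/y + 22 - 4y + y^2. Setting dATC/dy = −150/y^2 − 4 + 2y = 0 gives y = 5 (since 2·5^3 − 4·5^2 = 150).
min ATC = 150/5 + 22 − 4·5 + 5^2 = $57. That is the break-even price.
For $18 ≤ P < $57 the firm produces at a loss; below $18 it shuts down.

Shutdown price = $18; break-even price = $57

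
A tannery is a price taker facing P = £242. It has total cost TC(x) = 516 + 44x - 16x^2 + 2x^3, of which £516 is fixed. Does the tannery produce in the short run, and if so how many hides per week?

Produce at x = 9

Strip out fixed cost: VC = 44x - 16x^2 + 2x^3. Then AVC = 44 - 16x + 2x^2 and MC = 44 - 32x + 6x^2.
AVC is minimized where dAVC/dx = -16 + 4x = 0, at x = 4; min AVC = 44 - 16·4 + 2·4^2 = £12.
P = £242 exceeds min AVC = £12, so the firm stays open.
P = MC gives -198 - 32x + 6x^2 = 0, with roots -11/3 and 9. Take the larger (rising MC): x* = 9.
Check: AVC at x = 9 is £62 ≤ P, so revenue covers variable cost.
Profit = P·x − TC = 242·9 − 1074 = £1104.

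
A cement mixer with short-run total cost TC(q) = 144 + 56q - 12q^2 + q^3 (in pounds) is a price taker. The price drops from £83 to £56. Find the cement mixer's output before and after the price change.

AVC = 56 - 12q + q^2, minimized at q = 6 where min AVC = £20. MC = 56 - 24q + 3q^2.
At P = £83 ≥ min AVC, set P = MC on the rising branch: q = 9.
At P = £56 ≥ min AVC, set P = MC: q = 8. The firm stays open but cuts output.

Output falls from 9 to 8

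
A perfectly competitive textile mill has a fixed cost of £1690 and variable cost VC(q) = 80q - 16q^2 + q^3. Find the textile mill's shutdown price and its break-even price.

AVC = 80 - 16q + q^2; minimized at q = 8, giving min AVC = £16. That is the shutdown price.
ATC = 1690/q + 80 - 16q + q^2. Setting dATC/dq = −1690/q^2 − 16 + 2q = 0 gives q = 13 (since 2·13^3 − 16·13^2 = 1690).
min ATC = 1690/13 + 80 − 16·13 + 13^2 = £171. That is the break-even price.
Between these two prices the firm operates at a loss; above £171 it earns a profit.

Shutdown price = £16; break-even price = £171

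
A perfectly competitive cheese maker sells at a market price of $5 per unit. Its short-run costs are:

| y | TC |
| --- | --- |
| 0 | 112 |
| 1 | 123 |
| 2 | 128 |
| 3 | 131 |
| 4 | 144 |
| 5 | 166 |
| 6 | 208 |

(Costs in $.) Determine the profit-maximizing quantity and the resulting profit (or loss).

Compute π = P·y − TC at each output: y=0: -112; y=1: -118; y=2: -118; y=3: -116; y=4: -124; y=5: -141; y=6: -178.
Profit is highest at y = 0. Equivalently, the lowest AVC in the table is 19/3 ≈ $6.33 at y = 3, and P = $5 falls below it — price never covers variable cost, so the firm shuts down and loses only its fixed cost.

y = 0 (shut down); profit = -$112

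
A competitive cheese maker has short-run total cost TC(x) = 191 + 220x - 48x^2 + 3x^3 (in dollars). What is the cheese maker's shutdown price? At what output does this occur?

$28 per unit, at x = 8

The shutdown price is the minimum of AVC. VC = 220x - 48x^2 + 3x^3, so AVC = 220 - 48x + 3x^2.
dAVC/dx = -48 + 6x = 0 gives x = 8. min AVC = 220 - 48·8 + 3·8^2 = 28.
The firm shuts down for any P below $28.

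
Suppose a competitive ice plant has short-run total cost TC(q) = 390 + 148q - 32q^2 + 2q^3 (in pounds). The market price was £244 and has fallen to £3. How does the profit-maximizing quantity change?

Output falls from 12 to 0 (the firm shuts down)

MC = 148 - 64q + 6q^2; the shutdown threshold is min AVC = £20 (at q = 8).
At P = £244 ≥ min AVC, set P = MC on the rising branch: q = 12.
At P = £3 < min AVC = £20, price no longer covers variable cost at any output, so the firm shuts down: q = 0.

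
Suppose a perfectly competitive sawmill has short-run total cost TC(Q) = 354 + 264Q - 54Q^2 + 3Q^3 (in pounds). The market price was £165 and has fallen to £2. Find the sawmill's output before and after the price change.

MC = 264 - 108Q + 9Q^2; the shutdown threshold is min AVC = £21 (at Q = 9).
With P = £165 above the shutdown price, P = MC gives Q = 11.
At P = £2 < min AVC = £21, price no longer covers variable cost at any output, so the firm shuts down: Q = 0.

Output falls from 11 to 0 (the firm shuts down)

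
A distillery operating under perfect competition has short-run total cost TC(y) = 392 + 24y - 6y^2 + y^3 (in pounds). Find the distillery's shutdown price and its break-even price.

Shutdown price = £15; break-even price = £87

AVC = 24 - 6y + y^2; minimized at y = 3, giving min AVC = £15. That is the shutdown price.
ATC = 392/y + 24 - 6y + y^2. Setting dATC/dy = −392/y^2 − 6 + 2y = 0 gives y = 7 (since 2·7^3 − 6·7^2 = 392).
min ATC = 392/7 + 24 − 6·7 + 7^2 = £87. That is the break-even price.
Between these two prices the firm operates at a loss; above £87 it earns a profit.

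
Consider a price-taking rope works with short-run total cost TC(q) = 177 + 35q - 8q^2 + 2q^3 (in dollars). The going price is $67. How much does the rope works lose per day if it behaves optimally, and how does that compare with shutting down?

AVC = 35 - 8q + 2q^2; min AVC = $27 at q = 2. Since P = $67 ≥ min AVC, the firm produces.
With MC = 35 - 16q + 6q^2, P = MC on the upward-sloping part at q* = 4.
TR = 67·4 = 268. TC = 177 + 140 = 317. Profit = 268 − 317 = -$49.
By producing, the firm covers all variable cost plus $128 of fixed cost; shutting down would lose the full $177.

Profit = -$49 at q = 4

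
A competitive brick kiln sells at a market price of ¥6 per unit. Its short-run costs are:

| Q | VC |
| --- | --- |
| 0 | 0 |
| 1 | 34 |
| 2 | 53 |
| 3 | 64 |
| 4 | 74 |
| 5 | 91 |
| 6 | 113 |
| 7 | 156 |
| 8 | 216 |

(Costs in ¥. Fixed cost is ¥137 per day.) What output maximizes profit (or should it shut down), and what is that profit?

Q = 0 (shut down); profit = -¥137

Profit at each row (π = 6Q − TC): Q=0: -137; Q=1: -165; Q=2: -178; Q=3: -183; Q=4: -187; Q=5: -198; Q=6: -214; Q=7: -251; Q=8: -305.
Profit is highest at Q = 0. Equivalently, the lowest AVC in the table is 91/5 ≈ ¥18.20 at Q = 5, and P = ¥6 falls below it — price never covers variable cost, so the firm shuts down and loses only its fixed cost.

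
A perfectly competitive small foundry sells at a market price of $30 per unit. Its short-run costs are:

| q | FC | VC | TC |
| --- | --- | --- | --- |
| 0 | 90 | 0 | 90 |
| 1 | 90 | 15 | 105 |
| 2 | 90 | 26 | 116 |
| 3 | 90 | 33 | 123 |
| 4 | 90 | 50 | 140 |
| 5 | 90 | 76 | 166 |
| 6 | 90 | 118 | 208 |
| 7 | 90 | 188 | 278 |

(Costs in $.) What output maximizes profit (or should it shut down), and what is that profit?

q = 5; profit = -$16

Tabulate TR − TC: q=0: -90; q=1: -75; q=2: -56; q=3: -33; q=4: -20; q=5: -16; q=6: -28; q=7: -68.
Profit is maximized at q = 5. AVC there is 76/5 = $15.20 ≤ P, so producing beats shutting down (which would give -$90).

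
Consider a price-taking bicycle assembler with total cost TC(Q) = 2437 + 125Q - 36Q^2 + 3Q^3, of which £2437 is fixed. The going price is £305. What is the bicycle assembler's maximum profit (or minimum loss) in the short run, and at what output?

AVC = 125 - 36Q + 3Q^2 has its minimum £17 at Q = 6; price £305 clears that bar, so the firm operates.
With MC = 125 - 72Q + 9Q^2, P = MC on the upward-sloping part at Q* = 10.
TR = 305·10 = 3050. TC = 2437 + 650 = 3087. Profit = 3050 − 3087 = -£37.
By producing, the firm covers all variable cost plus £2400 of fixed cost; shutting down would lose the full £2437.

Profit = -£37 at Q = 10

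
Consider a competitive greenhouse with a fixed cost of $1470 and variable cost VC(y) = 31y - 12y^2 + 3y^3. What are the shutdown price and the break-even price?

Shutdown price = min AVC. AVC = 31 - 12y + 3y^2, with vertex at y = 2 and minimum $19.
ATC = 1470/y + 31 - 12y + 3y^2. Setting dATC/dy = −1470/y^2 − 12 + 6y = 0 gives y = 7 (since 6·7^3 − 12·7^2 = 1470).
min ATC = 1470/7 + 31 − 12·7 + 3·7^2 = $304. That is the break-even price.
Between these two prices the firm operates at a loss; above $304 it earns a profit.

Shutdown price = $19; break-even price = $304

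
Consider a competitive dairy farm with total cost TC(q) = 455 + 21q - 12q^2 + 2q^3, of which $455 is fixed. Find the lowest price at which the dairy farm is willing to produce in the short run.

$3 per unit

Short-run supply begins at min AVC. From VC = 21q - 12q^2 + 2q^3, AVC = 21 - 12q + 2q^2.
dAVC/dq = -12 + 4q = 0 gives q = 3. min AVC = 21 - 12·3 + 2·3^2 = 3.
For P < $3 the firm produces nothing.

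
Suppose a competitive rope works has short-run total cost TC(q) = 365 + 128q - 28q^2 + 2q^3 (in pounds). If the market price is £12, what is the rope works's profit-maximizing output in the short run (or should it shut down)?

From TC, MC = TC'(q) = 128 - 56q + 6q^2 and AVC = VC/q = 128 - 28q + 2q^2.
The AVC parabola has its vertex at q = 28/4 = 7, where AVC = 128 - 28·7 + 2·7^2 = £30.
Since P = £12 < min AVC = £30, price fails to cover variable cost at any output.
Best response: produce nothing and absorb the £365 fixed cost.

Shut down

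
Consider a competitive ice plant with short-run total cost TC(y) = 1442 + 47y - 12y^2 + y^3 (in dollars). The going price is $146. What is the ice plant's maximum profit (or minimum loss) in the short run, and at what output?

Profit = -$232 at y = 11

AVC = 47 - 12y + y^2 has its minimum $11 at y = 6; price $146 clears that bar, so the firm operates.
With MC = 47 - 24y + 3y^2, P = MC on the upward-sloping part at y* = 11.
TR = 146·11 = 1606. TC = 1442 + 396 = 1838. Profit = 1606 − 1838 = -$232.
By producing, the firm covers all variable cost plus $1210 of fixed cost; shutting down would lose the full $1442.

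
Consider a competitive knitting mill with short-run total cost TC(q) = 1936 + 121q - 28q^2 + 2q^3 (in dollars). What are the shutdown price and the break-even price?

Shutdown price = min AVC. AVC = 121 - 28q + 2q^2, with vertex at q = 7 and minimum $23.
ATC = 1936/q + 121 - 28q + 2q^2. Setting dATC/dq = −1936/q^2 − 28 + 4q = 0 gives q = 11 (since 4·11^3 − 28·11^2 = 1936).
min ATC = 1936/11 + 121 − 28·11 + 2·11^2 = $231. That is the break-even price.
Between these two prices the firm operates at a loss; above $231 it earns a profit.

Shutdown price = $23; break-even price = $231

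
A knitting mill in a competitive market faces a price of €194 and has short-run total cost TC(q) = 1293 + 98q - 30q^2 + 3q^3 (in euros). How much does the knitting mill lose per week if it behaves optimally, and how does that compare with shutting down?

Profit = -€141 at q = 8

AVC = 98 - 30q + 3q^2; min AVC = €23 at q = 5. Since P = €194 ≥ min AVC, the firm produces.
With MC = 98 - 60q + 9q^2, P = MC on the upward-sloping part at q* = 8.
TR = 194·8 = 1552. TC = 1293 + 400 = 1693. Profit = 1552 − 1693 = -€141.
That loss of €141 beats the €1293 the firm would lose by shutting down; producing recovers €1152 of fixed cost.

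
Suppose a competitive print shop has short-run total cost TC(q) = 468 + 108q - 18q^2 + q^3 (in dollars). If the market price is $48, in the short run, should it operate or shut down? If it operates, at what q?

Strip out fixed cost: VC = 108q - 18q^2 + q^3. Then AVC = 108 - 18q + q^2 and MC = 108 - 36q + 3q^2.
AVC is minimized where dAVC/dq = -18 + 2q = 0, at q = 9; min AVC = 108 - 18·9 + 9^2 = $27.
P = $48 exceeds min AVC = $27, so the firm stays open.
Set P = MC: 48 = 108 - 36q + 3q^2 → 60 - 36q + 3q^2 = 0. The roots are q = 2 and q = 10; the profit-maximizing output is on the rising part of MC, so q* = 10.
Check: AVC at q = 10 is $28 ≤ P, so revenue covers variable cost.
Profit = P·q − TC = 48·10 − 748 = -$268, a loss, but smaller than the $468 fixed cost the firm would lose by shutting down.

Produce at q = 10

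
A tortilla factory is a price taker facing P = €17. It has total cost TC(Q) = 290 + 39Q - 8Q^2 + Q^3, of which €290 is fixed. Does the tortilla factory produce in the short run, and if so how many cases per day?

Shut down

Strip out fixed cost: VC = 39Q - 8Q^2 + Q^3. Then AVC = 39 - 8Q + Q^2 and MC = 39 - 16Q + 3Q^2.
The AVC parabola has its vertex at Q = 8/2 = 4, where AVC = 39 - 8·4 + 4^2 = €23.
P = €17 lies below min AVC = €23; no output level covers variable cost.
Shutting down limits the loss to fixed cost, €290.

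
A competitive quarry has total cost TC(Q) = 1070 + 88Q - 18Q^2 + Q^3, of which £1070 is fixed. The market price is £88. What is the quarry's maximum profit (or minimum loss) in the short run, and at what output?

Profit = -£206 at Q = 12

AVC = 88 - 18Q + Q^2; min AVC = £7 at Q = 9. Since P = £88 ≥ min AVC, the firm produces.
MC = 88 - 36Q + 3Q^2. Setting P = MC and taking the root on the rising branch gives Q* = 12.
TR = 88·12 = 1056. TC = 1070 + 192 = 1262. Profit = 1056 − 1262 = -£206.
Shutting down would mean losing the fixed cost of £1070, so operating at a loss of £206 is better by £864.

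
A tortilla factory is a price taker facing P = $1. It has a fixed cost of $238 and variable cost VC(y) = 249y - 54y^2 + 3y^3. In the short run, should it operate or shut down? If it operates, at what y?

From TC, MC = TC'(y) = 249 - 108y + 9y^2 and AVC = VC/y = 249 - 54y + 3y^2.
AVC is minimized where dAVC/dy = -54 + 6y = 0, at y = 9; min AVC = 249 - 54·9 + 3·9^2 = $6.
With P < min AVC ($1 < $6), every unit sold adds to the loss.
Shutting down limits the loss to fixed cost, $238.

Shut down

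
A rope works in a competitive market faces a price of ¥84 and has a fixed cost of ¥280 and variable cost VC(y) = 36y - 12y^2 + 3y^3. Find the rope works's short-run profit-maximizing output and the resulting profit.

AVC = 36 - 12y + 3y^2; min AVC = ¥24 at y = 2. Since P = ¥84 ≥ min AVC, the firm produces.
With MC = 36 - 24y + 9y^2, P = MC on the upward-sloping part at y* = 4.
TR = 84·4 = 336. TC = 280 + 144 = 424. Profit = 336 − 424 = -¥88.
That loss of ¥88 beats the ¥280 the firm would lose by shutting down; producing recovers ¥192 of fixed cost.

Profit = -¥88 at y = 4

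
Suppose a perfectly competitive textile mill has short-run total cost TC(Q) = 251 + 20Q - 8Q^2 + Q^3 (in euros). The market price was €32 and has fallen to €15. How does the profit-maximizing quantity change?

AVC = 20 - 8Q + Q^2, minimized at Q = 4 where min AVC = €4. MC = 20 - 16Q + 3Q^2.
With P = €32 above the shutdown price, P = MC gives Q = 6.
At P = €15 ≥ min AVC, set P = MC: Q = 5. The firm stays open but cuts output.

Output falls from 6 to 5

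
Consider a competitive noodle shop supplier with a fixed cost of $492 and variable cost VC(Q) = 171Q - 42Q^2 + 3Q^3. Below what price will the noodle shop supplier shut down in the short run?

$24 per unit

The shutdown price is the minimum of AVC. VC = 171Q - 42Q^2 + 3Q^3, so AVC = 171 - 42Q + 3Q^2.
At the minimum of AVC, MC = AVC. MC = 171 - 84Q + 9Q^2; setting MC = AVC gives 6Q^2 - 42Q = 0, so Q = 7. min AVC = 24.
So the shutdown price is $24.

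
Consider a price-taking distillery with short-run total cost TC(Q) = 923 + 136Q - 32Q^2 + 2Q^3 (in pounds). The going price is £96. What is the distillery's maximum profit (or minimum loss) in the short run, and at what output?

Profit = -£123 at Q = 10

AVC = 136 - 32Q + 2Q^2 has its minimum £8 at Q = 8; price £96 clears that bar, so the firm operates.
MC = 136 - 64Q + 6Q^2. Setting P = MC and taking the root on the rising branch gives Q* = 10.
TR = 96·10 = 960. TC = 923 + 160 = 1083. Profit = 960 − 1083 = -£123.
That loss of £123 beats the £923 the firm would lose by shutting down; producing recovers £800 of fixed cost.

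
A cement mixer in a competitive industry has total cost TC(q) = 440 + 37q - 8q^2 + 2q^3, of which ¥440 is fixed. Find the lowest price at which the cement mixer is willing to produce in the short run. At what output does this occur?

¥29 per unit, at q = 2

Short-run supply begins at min AVC. From VC = 37q - 8q^2 + 2q^3, AVC = 37 - 8q + 2q^2.
At the minimum of AVC, MC = AVC. MC = 37 - 16q + 6q^2; setting MC = AVC gives 4q^2 - 8q = 0, so q = 2. min AVC = 29.
The firm shuts down for any P below ¥29.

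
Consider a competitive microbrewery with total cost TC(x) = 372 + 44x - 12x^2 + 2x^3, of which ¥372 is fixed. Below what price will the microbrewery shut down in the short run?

¥26 per unit

The firm shuts down when price falls below the minimum of average variable cost. AVC = VC/x = 44 - 12x + 2x^2.
dAVC/dx = -12 + 4x = 0 gives x = 3. min AVC = 44 - 12·3 + 2·3^2 = 26.
For P < ¥26 the firm produces nothing.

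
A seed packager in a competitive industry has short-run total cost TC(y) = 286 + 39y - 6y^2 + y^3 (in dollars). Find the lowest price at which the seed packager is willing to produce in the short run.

$30 per unit

The firm shuts down when price falls below the minimum of average variable cost. AVC = VC/y = 39 - 6y + y^2.
dAVC/dy = -6 + 2y = 0 gives y = 3. min AVC = 39 - 6·3 + 3^2 = 30.
For P < $30 the firm produces nothing.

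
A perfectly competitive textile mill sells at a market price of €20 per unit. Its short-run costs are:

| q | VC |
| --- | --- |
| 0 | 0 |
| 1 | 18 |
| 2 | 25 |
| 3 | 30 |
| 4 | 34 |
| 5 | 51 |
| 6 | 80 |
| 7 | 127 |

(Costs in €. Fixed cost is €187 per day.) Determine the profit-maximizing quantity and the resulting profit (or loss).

Tabulate TR − TC: q=0: -187; q=1: -185; q=2: -172; q=3: -157; q=4: -141; q=5: -138; q=6: -147; q=7: -174.
Profit is maximized at q = 5. AVC there is 51/5 = €10.20 ≤ P, so producing beats shutting down (which would give -€187).

q = 5; profit = -€138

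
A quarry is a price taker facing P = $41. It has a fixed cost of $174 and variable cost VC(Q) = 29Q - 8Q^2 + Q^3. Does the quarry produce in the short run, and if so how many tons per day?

Strip out fixed cost: VC = 29Q - 8Q^2 + Q^3. Then AVC = 29 - 8Q + Q^2 and MC = 29 - 16Q + 3Q^2.
The AVC parabola has its vertex at Q = 8/2 = 4, where AVC = 29 - 8·4 + 4^2 = $13.
Because $41 ≥ $13, revenue can cover variable cost; the firm operates.
P = MC gives -12 - 16Q + 3Q^2 = 0, with roots -2/3 and 6. Take the larger (rising MC): Q* = 6.
Check: AVC at Q = 6 is $17 ≤ P, so revenue covers variable cost.
Profit = P·Q − TC = 41·6 − 276 = -$30, a loss, but smaller than the $174 fixed cost the firm would lose by shutting down.

Produce at Q = 6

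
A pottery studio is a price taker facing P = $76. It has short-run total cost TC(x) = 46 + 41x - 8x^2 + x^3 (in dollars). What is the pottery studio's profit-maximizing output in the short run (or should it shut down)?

Strip out fixed cost: VC = 41x - 8x^2 + x^3. Then AVC = 41 - 8x + x^2 and MC = 41 - 16x + 3x^2.
AVC is minimized where dAVC/dx = -8 + 2x = 0, at x = 4; min AVC = 41 - 8·4 + 4^2 = $25.
Since P = $76 ≥ min AVC = $25, price covers variable cost and the firm should produce.
Solving P = MC: -35 - 16x + 3x^2 = 0 ⇒ x = -5/3 or 7. On the upward-sloping branch, x* = 7.
Check: AVC at x = 7 is $34 ≤ P, so revenue covers variable cost.
Profit = P·x − TC = 76·7 − 284 = $248.

Produce at x = 7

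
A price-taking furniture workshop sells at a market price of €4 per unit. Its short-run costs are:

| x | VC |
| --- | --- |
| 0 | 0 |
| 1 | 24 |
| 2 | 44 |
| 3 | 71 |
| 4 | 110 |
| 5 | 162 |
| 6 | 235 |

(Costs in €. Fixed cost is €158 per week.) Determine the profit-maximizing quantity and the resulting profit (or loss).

Profit at each row (π = 4x − TC): x=0: -158; x=1: -178; x=2: -194; x=3: -217; x=4: -252; x=5: -300; x=6: -369.
Profit is highest at x = 0. Equivalently, the lowest AVC in the table is 44/2 ≈ €22 at x = 2, and P = €4 falls below it — price never covers variable cost, so the firm shuts down and loses only its fixed cost.

x = 0 (shut down); profit = -€158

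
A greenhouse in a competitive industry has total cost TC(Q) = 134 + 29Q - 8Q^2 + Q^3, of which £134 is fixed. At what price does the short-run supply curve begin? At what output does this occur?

£13 per unit, at Q = 4

Short-run supply begins at min AVC. From VC = 29Q - 8Q^2 + Q^3, AVC = 29 - 8Q + Q^2.
dAVC/dQ = -8 + 2Q = 0 gives Q = 4. min AVC = 29 - 8·4 + 4^2 = 13.
So the shutdown price is £13.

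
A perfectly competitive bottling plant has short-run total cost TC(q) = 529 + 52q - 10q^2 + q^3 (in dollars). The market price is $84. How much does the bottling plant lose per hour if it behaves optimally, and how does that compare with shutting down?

AVC = 52 - 10q + q^2; min AVC = $27 at q = 5. Since P = $84 ≥ min AVC, the firm produces.
With MC = 52 - 20q + 3q^2, P = MC on the upward-sloping part at q* = 8.
TR = 84·8 = 672. TC = 529 + 288 = 817. Profit = 672 − 817 = -$145.
Shutting down would mean losing the fixed cost of $529, so operating at a loss of $145 is better by $384.

Profit = -$145 at q = 8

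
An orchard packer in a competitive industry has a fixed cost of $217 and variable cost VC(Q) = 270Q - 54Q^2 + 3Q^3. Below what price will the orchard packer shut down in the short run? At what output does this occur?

$27 per unit, at Q = 9

The shutdown price is the minimum of AVC. VC = 270Q - 54Q^2 + 3Q^3, so AVC = 270 - 54Q + 3Q^2.
dAVC/dQ = -54 + 6Q = 0 gives Q = 9. min AVC = 270 - 54·9 + 3·9^2 = 27.
The firm shuts down for any P below $27.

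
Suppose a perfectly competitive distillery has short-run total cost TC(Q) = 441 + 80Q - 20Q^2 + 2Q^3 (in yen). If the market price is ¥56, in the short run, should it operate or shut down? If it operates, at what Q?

Variable cost is VC = 80Q - 20Q^2 + 2Q^3, so AVC = VC/Q = 80 - 20Q + 2Q^2 and MC = dTC/dQ = 80 - 40Q + 6Q^2.
AVC is minimized where dAVC/dQ = -20 + 4Q = 0, at Q = 5; min AVC = 80 - 20·5 + 2·5^2 = ¥30.
Since P = ¥56 ≥ min AVC = ¥30, price covers variable cost and the firm should produce.
Solving P = MC: 24 - 40Q + 6Q^2 = 0 ⇒ Q = 2/3 or 6. On the upward-sloping branch, Q* = 6.
Check: AVC at Q = 6 is ¥32 ≤ P, so revenue covers variable cost.
Profit = P·Q − TC = 56·6 − 633 = -¥297, a loss, but smaller than the ¥441 fixed cost the firm would lose by shutting down.

Produce at Q = 6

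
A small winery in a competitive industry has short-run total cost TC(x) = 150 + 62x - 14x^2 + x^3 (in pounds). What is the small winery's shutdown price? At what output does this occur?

£13 per unit, at x = 7

Short-run supply begins at min AVC. From VC = 62x - 14x^2 + x^3, AVC = 62 - 14x + x^2.
dAVC/dx = -14 + 2x = 0 gives x = 7. min AVC = 62 - 14·7 + 7^2 = 13.
For P < £13 the firm produces nothing.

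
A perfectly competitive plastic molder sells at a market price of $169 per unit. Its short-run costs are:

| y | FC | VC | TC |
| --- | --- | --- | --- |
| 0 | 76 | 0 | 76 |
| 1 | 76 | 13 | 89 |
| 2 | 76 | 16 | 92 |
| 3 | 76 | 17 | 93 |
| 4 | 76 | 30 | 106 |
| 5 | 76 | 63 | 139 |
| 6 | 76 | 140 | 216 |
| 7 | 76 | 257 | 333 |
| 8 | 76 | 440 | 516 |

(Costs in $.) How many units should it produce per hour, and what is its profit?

Compute π = P·y − TC at each output: y=0: -76; y=1: 80; y=2: 246; y=3: 414; y=4: 570; y=5: 706; y=6: 798; y=7: 850; y=8: 836.
Profit is maximized at y = 7. AVC there is 257/7 = $36.71 ≤ P, so producing beats shutting down (which would give -$76).

y = 7; profit = $850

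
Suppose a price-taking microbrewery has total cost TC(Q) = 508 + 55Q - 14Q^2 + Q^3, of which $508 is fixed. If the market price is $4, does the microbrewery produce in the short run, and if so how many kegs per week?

Shut down

From TC, MC = TC'(Q) = 55 - 28Q + 3Q^2 and AVC = VC/Q = 55 - 14Q + Q^2.
AVC is minimized where dAVC/dQ = -14 + 2Q = 0, at Q = 7; min AVC = 55 - 14·7 + 7^2 = $6.
Since P = $4 < min AVC = $6, price fails to cover variable cost at any output.
Best response: produce nothing and absorb the $508 fixed cost.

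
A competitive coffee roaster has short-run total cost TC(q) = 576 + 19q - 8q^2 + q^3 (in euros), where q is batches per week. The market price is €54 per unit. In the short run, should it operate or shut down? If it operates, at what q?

Produce at q = 7

From TC, MC = TC'(q) = 19 - 16q + 3q^2 and AVC = VC/q = 19 - 8q + q^2.
AVC is minimized where dAVC/dq = -8 + 2q = 0, at q = 4; min AVC = 19 - 8·4 + 4^2 = €3.
Because €54 ≥ €3, revenue can cover variable cost; the firm operates.
P = MC gives -35 - 16q + 3q^2 = 0, with roots -5/3 and 7. Take the larger (rising MC): q* = 7.
Check: AVC at q = 7 is €12 ≤ P, so revenue covers variable cost.
Profit = P·q − TC = 54·7 − 660 = -€282, a loss, but smaller than the €576 fixed cost the firm would lose by shutting down.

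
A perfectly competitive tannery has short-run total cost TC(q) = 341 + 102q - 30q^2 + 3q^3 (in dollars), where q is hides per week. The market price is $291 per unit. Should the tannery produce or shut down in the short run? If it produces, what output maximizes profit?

Variable cost is VC = 102q - 30q^2 + 3q^3, so AVC = VC/q = 102 - 30q + 3q^2 and MC = dTC/dq = 102 - 60q + 9q^2.
AVC hits its minimum where MC = AVC, at q = 5, giving min AVC = 102 - 30·5 + 3·5^2 = $27.
Because $291 ≥ $27, revenue can cover variable cost; the firm operates.
Set P = MC: 291 = 102 - 60q + 9q^2 → -189 - 60q + 9q^2 = 0. The roots are q = -7/3 and q = 9; the profit-maximizing output is on the rising part of MC, so q* = 9.
Check: AVC at q = 9 is $75 ≤ P, so revenue covers variable cost.
Profit = P·q − TC = 291·9 − 1016 = $1603.

Produce at q = 9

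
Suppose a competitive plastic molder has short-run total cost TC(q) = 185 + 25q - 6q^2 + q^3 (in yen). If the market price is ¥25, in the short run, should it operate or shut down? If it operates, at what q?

Produce at q = 4

Variable cost is VC = 25q - 6q^2 + q^3, so AVC = VC/q = 25 - 6q + q^2 and MC = dTC/dq = 25 - 12q + 3q^2.
AVC hits its minimum where MC = AVC, at q = 3, giving min AVC = 25 - 6·3 + 3^2 = ¥16.
P = ¥25 exceeds min AVC = ¥16, so the firm stays open.
Solving P = MC: -12q + 3q^2 = 0 ⇒ q = 0 or 4. On the upward-sloping branch, q* = 4.
Check: AVC at q = 4 is ¥17 ≤ P, so revenue covers variable cost.
Profit = P·q − TC = 25·4 − 253 = -¥153, a loss, but smaller than the ¥185 fixed cost the firm would lose by shutting down.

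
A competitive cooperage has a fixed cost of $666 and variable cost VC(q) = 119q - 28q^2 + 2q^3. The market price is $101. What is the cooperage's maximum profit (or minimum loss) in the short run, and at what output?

AVC = 119 - 28q + 2q^2 has its minimum $21 at q = 7; price $101 clears that bar, so the firm operates.
MC = 119 - 56q + 6q^2. Setting P = MC and taking the root on the rising branch gives q* = 9.
TR = 101·9 = 909. TC = 666 + 261 = 927. Profit = 909 − 927 = -$18.
Shutting down would mean losing the fixed cost of $666, so operating at a loss of $18 is better by $648.

Profit = -$18 at q = 9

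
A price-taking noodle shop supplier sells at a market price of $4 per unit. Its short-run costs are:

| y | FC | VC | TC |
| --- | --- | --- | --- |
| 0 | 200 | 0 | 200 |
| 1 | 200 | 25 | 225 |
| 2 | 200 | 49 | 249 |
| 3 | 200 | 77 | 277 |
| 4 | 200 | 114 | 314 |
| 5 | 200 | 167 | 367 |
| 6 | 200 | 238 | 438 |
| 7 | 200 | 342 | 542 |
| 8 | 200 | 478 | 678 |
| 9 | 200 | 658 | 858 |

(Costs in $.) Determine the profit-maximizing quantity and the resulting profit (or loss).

y = 0 (shut down); profit = -$200

Tabulate TR − TC: y=0: -200; y=1: -221; y=2: -241; y=3: -265; y=4: -298; y=5: -347; y=6: -414; y=7: -514; y=8: -646; y=9: -822.
Profit is highest at y = 0. Equivalently, the lowest AVC in the table is 49/2 ≈ $24.50 at y = 2, and P = $4 falls below it — price never covers variable cost, so the firm shuts down and loses only its fixed cost.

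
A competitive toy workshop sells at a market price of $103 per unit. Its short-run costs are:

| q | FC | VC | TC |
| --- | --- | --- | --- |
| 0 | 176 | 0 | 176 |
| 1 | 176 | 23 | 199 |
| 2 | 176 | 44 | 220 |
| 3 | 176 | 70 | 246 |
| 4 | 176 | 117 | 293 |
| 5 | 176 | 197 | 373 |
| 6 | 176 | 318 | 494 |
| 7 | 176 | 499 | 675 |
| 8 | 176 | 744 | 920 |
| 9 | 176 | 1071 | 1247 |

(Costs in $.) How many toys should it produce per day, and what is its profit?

Compute π = P·q − TC at each output: q=0: -176; q=1: -96; q=2: -14; q=3: 63; q=4: 119; q=5: 142; q=6: 124; q=7: 46; q=8: -96; q=9: -320.
Profit is maximized at q = 5. AVC there is 197/5 = $39.40 ≤ P, so producing beats shutting down (which would give -$176).

q = 5; profit = $142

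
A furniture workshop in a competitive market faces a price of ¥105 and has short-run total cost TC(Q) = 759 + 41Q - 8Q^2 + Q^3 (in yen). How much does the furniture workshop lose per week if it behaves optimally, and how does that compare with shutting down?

AVC = 41 - 8Q + Q^2 has its minimum ¥25 at Q = 4; price ¥105 clears that bar, so the firm operates.
With MC = 41 - 16Q + 3Q^2, P = MC on the upward-sloping part at Q* = 8.
TR = 105·8 = 840. TC = 759 + 328 = 1087. Profit = 840 − 1087 = -¥247.
Shutting down would mean losing the fixed cost of ¥759, so operating at a loss of ¥247 is better by ¥512.

Profit = -¥247 at Q = 8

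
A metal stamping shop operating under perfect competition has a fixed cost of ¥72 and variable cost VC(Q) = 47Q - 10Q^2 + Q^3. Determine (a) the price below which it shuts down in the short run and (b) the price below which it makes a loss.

AVC = 47 - 10Q + Q^2; minimized at Q = 5, giving min AVC = ¥22. That is the shutdown price.
ATC = 72/Q + 47 - 10Q + Q^2. Setting dATC/dQ = −72/Q^2 − 10 + 2Q = 0 gives Q = 6 (since 2·6^3 − 10·6^2 = 72).
min ATC = 72/6 + 47 − 10·6 + 6^2 = ¥35. That is the break-even price.
Between these two prices the firm operates at a loss; above ¥35 it earns a profit.

Shutdown price = ¥22; break-even price = ¥35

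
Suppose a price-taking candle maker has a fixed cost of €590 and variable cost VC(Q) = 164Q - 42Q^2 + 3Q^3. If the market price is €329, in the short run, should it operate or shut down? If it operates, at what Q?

Produce at Q = 11

From TC, MC = TC'(Q) = 164 - 84Q + 9Q^2 and AVC = VC/Q = 164 - 42Q + 3Q^2.
AVC hits its minimum where MC = AVC, at Q = 7, giving min AVC = 164 - 42·7 + 3·7^2 = €17.
Since P = €329 ≥ min AVC = €17, price covers variable cost and the firm should produce.
Solving P = MC: -165 - 84Q + 9Q^2 = 0 ⇒ Q = -5/3 or 11. On the upward-sloping branch, Q* = 11.
Check: AVC at Q = 11 is €65 ≤ P, so revenue covers variable cost.
Profit = P·Q − TC = 329·11 − 1305 = €2314.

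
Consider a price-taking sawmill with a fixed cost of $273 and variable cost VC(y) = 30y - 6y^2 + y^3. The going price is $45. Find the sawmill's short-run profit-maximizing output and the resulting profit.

AVC = 30 - 6y + y^2; min AVC = $21 at y = 3. Since P = $45 ≥ min AVC, the firm produces.
With MC = 30 - 12y + 3y^2, P = MC on the upward-sloping part at y* = 5.
TR = 45·5 = 225. TC = 273 + 125 = 398. Profit = 225 − 398 = -$173.
By producing, the firm covers all variable cost plus $100 of fixed cost; shutting down would lose the full $273.

Profit = -$173 at y = 5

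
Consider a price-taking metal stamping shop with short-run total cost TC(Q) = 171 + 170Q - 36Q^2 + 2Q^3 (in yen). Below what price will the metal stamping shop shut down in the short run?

¥8 per unit

The shutdown price is the minimum of AVC. VC = 170Q - 36Q^2 + 2Q^3, so AVC = 170 - 36Q + 2Q^2.
At the minimum of AVC, MC = AVC. MC = 170 - 72Q + 6Q^2; setting MC = AVC gives 4Q^2 - 36Q = 0, so Q = 9. min AVC = 8.
The firm shuts down for any P below ¥8.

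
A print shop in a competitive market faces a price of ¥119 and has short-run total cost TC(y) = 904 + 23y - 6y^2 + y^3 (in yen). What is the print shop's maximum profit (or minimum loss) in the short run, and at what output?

AVC = 23 - 6y + y^2; min AVC = ¥14 at y = 3. Since P = ¥119 ≥ min AVC, the firm produces.
MC = 23 - 12y + 3y^2. Setting P = MC and taking the root on the rising branch gives y* = 8.
TR = 119·8 = 952. TC = 904 + 312 = 1216. Profit = 952 − 1216 = -¥264.
That loss of ¥264 beats the ¥904 the firm would lose by shutting down; producing recovers ¥640 of fixed cost.

Profit = -¥264 at y = 8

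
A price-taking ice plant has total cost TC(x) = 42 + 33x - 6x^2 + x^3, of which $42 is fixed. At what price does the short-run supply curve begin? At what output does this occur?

Short-run supply begins at min AVC. From VC = 33x - 6x^2 + x^3, AVC = 33 - 6x + x^2.
dAVC/dx = -6 + 2x = 0 gives x = 3. min AVC = 33 - 6·3 + 3^2 = 24.
So the shutdown price is $24.

$24 per unit, at x = 3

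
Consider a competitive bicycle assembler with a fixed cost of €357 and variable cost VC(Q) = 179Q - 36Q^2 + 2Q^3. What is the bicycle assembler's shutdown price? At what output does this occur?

€17 per unit, at Q = 9

The firm shuts down when price falls below the minimum of average variable cost. AVC = VC/Q = 179 - 36Q + 2Q^2.
dAVC/dQ = -36 + 4Q = 0 gives Q = 9. min AVC = 179 - 36·9 + 2·9^2 = 17.
So the shutdown price is €17.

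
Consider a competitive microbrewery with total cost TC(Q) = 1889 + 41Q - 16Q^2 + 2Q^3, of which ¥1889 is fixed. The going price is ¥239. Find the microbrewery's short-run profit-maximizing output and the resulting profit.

Profit = -¥269 at Q = 9

AVC = 41 - 16Q + 2Q^2; min AVC = ¥9 at Q = 4. Since P = ¥239 ≥ min AVC, the firm produces.
MC = 41 - 32Q + 6Q^2. Setting P = MC and taking the root on the rising branch gives Q* = 9.
TR = 239·9 = 2151. TC = 1889 + 531 = 2420. Profit = 2151 − 2420 = -¥269.
By producing, the firm covers all variable cost plus ¥1620 of fixed cost; shutting down would lose the full ¥1889.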